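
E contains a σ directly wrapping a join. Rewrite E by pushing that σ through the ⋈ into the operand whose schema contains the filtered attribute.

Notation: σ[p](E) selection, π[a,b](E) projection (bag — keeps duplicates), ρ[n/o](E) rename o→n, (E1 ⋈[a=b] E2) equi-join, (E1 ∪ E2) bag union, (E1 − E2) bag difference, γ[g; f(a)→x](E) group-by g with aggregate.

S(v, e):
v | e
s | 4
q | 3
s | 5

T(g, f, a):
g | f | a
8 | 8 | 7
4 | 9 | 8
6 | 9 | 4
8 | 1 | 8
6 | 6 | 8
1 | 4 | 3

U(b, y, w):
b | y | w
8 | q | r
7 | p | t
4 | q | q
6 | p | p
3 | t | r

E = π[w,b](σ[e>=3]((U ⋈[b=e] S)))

σ filters on e, owned by the right side.
E' = π[w,b]((U ⋈[b=e] σ[e>=3](S)))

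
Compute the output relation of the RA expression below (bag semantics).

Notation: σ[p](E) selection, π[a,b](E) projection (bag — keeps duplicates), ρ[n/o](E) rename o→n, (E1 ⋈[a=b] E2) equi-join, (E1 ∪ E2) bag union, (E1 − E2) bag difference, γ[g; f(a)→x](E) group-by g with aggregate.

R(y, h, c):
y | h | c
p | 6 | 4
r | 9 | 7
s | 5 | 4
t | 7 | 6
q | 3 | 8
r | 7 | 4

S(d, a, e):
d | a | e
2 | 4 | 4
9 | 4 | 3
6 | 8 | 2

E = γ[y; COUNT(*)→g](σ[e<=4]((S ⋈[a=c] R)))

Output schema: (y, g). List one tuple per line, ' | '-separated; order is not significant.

Per-node cardinality:
  S → 3
  R → 6
  (S ⋈[a=c] R) → 7
  σ[e<=4]((S ⋈[a=c] R)) → 7
  γ[y; COUNT(*)→g](σ[e<=4]((S ⋈[a=c] R))) → 4

== RESULT ==
y | g
p | 2
q | 1
r | 2
s | 2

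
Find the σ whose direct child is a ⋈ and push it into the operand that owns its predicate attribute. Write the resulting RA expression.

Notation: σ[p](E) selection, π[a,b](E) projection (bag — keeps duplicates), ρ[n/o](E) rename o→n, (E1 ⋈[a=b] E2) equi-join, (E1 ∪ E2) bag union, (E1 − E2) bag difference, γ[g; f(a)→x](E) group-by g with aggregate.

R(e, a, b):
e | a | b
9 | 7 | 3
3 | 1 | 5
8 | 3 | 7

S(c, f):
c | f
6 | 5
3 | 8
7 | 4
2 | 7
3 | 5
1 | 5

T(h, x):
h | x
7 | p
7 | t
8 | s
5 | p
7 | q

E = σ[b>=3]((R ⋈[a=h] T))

σ filters on b, owned by the left side.
E' = (σ[b>=3](R) ⋈[a=h] T)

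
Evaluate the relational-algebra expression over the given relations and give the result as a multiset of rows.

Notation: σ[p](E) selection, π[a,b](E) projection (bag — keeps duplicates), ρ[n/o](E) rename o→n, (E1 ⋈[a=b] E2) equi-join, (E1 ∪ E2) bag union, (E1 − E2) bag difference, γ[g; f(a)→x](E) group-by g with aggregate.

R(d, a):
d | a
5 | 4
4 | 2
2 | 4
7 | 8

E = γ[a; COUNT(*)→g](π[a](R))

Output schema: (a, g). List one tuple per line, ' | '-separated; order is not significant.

Stepwise |·|:
  R → 4
  π[a](R) → 4
  γ[a; COUNT(*)→g](π[a](R)) → 3

== RESULT ==
a | g
2 | 1
4 | 2
8 | 1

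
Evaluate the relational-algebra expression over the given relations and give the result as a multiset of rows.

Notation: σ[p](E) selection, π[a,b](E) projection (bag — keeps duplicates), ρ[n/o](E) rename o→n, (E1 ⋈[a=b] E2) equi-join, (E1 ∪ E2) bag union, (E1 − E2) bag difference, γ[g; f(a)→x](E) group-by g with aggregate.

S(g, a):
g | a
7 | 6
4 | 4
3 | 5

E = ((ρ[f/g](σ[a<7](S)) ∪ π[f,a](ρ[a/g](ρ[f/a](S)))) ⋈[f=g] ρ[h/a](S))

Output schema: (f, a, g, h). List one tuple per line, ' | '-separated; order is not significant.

Subexpression sizes:
  S → 3
  σ[a<7](S) → 3
  ρ[f/g](σ[a<7](S)) → 3
  S → 3
  ρ[f/a](S) → 3
  ρ[a/g](ρ[f/a](S)) → 3
  π[f,a](ρ[a/g](ρ[f/a](S))) → 3
  (ρ[f/g](σ[a<7](S)) ∪ π[f,a](ρ[a/g](ρ[f/a](S)))) → 6
  S → 3
  ρ[h/a](S) → 3
  ((ρ[f/g](σ[a<7](S)) ∪ π[f,a](ρ[a/g](ρ[f/a](S)))) ⋈[f=g] ρ[h/a](S)) → 4

== RESULT ==
f | a | g | h
3 | 5 | 3 | 5
4 | 4 | 4 | 4
4 | 4 | 4 | 4
7 | 6 | 7 | 6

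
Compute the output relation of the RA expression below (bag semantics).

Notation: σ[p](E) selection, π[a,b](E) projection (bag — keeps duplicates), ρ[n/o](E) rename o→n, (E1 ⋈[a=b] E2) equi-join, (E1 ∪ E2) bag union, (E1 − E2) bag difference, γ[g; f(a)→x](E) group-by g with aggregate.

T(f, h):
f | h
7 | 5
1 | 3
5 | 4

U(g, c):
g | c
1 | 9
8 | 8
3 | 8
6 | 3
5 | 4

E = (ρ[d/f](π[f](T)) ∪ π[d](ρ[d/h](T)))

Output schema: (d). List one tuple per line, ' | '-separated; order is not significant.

Row counts bottom-up:
  T → 3
  π[f](T) → 3
  ρ[d/f](π[f](T)) → 3
  T → 3
  ρ[d/h](T) → 3
  π[d](ρ[d/h](T)) → 3
  (ρ[d/f](π[f](T)) ∪ π[d](ρ[d/h](T))) → 6

== RESULT ==
d
1
3
4
5
5
7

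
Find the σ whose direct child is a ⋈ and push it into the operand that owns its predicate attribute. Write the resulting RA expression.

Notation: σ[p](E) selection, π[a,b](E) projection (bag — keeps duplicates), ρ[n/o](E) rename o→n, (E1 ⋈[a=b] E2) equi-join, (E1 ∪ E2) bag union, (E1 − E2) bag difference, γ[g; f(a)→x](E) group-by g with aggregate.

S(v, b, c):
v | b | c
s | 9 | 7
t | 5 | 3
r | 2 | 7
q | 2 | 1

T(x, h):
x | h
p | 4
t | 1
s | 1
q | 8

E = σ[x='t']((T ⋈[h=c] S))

σ filters on x, owned by the left side.
E' = (σ[x='t'](T) ⋈[h=c] S)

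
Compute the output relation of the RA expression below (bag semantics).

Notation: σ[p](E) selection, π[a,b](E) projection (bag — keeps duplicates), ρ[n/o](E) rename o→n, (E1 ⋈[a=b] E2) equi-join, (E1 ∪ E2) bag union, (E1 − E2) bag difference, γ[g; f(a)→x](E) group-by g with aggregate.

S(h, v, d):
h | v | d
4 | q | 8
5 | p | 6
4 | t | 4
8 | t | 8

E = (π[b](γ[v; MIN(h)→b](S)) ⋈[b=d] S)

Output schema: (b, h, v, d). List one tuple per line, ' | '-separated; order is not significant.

Row counts bottom-up:
  S → 4
  γ[v; MIN(h)→b](S) → 3
  π[b](γ[v; MIN(h)→b](S)) → 3
  S → 4
  (π[b](γ[v; MIN(h)→b](S)) ⋈[b=d] S) → 2

== RESULT ==
b | h | v | d
4 | 4 | t | 4
4 | 4 | t | 4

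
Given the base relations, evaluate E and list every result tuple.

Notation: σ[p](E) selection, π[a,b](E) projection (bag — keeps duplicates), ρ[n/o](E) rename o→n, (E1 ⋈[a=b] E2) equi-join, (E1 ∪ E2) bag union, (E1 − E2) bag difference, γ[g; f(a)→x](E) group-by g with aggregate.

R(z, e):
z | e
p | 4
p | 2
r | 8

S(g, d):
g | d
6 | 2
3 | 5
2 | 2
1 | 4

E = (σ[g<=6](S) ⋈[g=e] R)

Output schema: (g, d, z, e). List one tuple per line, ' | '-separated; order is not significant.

Subexpression sizes:
  S → 4
  σ[g<=6](S) → 4
  R → 3
  (σ[g<=6](S) ⋈[g=e] R) → 1

== RESULT ==
g | d | z | e
2 | 2 | p | 2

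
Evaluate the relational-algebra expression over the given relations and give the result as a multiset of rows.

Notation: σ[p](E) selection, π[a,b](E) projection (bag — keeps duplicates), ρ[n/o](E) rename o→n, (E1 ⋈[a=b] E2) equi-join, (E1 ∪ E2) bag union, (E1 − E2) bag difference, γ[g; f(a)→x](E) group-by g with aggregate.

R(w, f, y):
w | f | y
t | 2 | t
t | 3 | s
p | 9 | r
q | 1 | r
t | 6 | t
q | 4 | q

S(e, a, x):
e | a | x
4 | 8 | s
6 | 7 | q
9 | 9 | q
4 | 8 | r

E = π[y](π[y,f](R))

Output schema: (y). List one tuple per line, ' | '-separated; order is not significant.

Row counts bottom-up:
  R → 6
  π[y,f](R) → 6
  π[y](π[y,f](R)) → 6

== RESULT ==
y
q
r
r
s
t
t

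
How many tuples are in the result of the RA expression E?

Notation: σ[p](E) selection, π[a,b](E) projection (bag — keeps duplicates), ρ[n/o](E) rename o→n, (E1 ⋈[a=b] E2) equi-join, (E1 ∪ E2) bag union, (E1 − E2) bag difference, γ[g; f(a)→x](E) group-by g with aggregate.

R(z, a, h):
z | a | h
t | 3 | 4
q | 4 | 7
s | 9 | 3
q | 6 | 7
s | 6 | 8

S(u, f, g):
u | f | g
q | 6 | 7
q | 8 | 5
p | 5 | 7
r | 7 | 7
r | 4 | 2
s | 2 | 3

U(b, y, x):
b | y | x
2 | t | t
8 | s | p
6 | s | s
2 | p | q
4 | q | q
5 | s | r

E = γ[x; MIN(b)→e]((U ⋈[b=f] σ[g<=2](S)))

Stepwise |·|:
  U → 6
  S → 6
  σ[g<=2](S) → 1
  (U ⋈[b=f] σ[g<=2](S)) → 1
  γ[x; MIN(b)→e]((U ⋈[b=f] σ[g<=2](S))) → 1

|E| = 1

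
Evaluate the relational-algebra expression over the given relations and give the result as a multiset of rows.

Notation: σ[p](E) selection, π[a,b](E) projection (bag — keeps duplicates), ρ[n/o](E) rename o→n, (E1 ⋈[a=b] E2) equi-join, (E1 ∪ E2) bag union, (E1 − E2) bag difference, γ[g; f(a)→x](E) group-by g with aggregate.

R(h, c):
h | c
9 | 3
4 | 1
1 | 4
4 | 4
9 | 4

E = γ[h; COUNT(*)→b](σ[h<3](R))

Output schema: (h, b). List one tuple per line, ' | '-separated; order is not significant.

Row counts bottom-up:
  R → 5
  σ[h<3](R) → 1
  γ[h; COUNT(*)→b](σ[h<3](R)) → 1

== RESULT ==
h | b
1 | 1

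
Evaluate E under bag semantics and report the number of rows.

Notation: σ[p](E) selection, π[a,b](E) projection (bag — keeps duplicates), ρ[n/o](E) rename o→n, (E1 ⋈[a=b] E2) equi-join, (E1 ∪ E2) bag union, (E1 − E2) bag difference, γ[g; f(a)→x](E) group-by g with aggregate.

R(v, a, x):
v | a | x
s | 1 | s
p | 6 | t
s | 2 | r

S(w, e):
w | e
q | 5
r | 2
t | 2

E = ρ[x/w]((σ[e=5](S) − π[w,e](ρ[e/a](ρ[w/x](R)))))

Stepwise |·|:
  S → 3
  σ[e=5](S) → 1
  R → 3
  ρ[w/x](R) → 3
  ρ[e/a](ρ[w/x](R)) → 3
  π[w,e](ρ[e/a](ρ[w/x](R))) → 3
  (σ[e=5](S) − π[w,e](ρ[e/a](ρ[w/x](R)))) → 1
  ρ[x/w]((σ[e=5](S) − π[w,e](ρ[e/a](ρ[w/x](R))))) → 1

|E| = 1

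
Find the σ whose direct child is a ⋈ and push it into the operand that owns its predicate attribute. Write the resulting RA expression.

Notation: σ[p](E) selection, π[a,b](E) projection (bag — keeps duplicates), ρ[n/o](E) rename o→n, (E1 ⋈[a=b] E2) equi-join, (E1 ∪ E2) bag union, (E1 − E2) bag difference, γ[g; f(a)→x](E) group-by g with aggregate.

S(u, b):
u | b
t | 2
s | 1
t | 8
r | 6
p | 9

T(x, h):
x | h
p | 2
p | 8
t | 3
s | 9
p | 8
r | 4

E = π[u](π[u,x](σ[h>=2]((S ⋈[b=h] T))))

σ filters on h, owned by the right side.
E' = π[u](π[u,x]((S ⋈[b=h] σ[h>=2](T))))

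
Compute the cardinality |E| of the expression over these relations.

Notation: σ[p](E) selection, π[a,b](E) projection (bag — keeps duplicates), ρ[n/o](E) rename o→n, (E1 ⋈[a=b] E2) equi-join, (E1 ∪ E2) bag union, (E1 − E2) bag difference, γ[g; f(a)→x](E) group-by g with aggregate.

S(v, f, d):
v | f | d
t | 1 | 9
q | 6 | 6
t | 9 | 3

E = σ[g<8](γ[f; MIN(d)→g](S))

Row counts bottom-up:
  S → 3
  γ[f; MIN(d)→g](S) → 3
  σ[g<8](γ[f; MIN(d)→g](S)) → 2

|E| = 2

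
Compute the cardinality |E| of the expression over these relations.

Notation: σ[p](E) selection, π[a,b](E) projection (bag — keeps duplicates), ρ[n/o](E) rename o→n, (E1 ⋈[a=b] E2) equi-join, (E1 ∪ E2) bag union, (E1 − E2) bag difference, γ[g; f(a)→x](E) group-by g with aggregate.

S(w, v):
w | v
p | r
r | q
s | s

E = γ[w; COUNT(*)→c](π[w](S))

Stepwise |·|:
  S → 3
  π[w](S) → 3
  γ[w; COUNT(*)→c](π[w](S)) → 3

|E| = 3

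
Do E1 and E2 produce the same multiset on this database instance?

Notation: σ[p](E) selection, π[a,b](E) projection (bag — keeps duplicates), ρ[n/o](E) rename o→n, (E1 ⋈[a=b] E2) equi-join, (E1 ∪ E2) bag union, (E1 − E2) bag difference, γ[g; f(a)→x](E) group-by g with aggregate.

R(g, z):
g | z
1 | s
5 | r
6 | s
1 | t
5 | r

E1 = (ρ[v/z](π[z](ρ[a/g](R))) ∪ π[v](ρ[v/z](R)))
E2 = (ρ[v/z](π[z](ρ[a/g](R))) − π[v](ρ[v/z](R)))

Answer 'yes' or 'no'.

E1 subexpression sizes:
  R → 5
  ρ[a/g](R) → 5
  π[z](ρ[a/g](R)) → 5
  ρ[v/z](π[z](ρ[a/g](R))) → 5
  R → 5
  ρ[v/z](R) → 5
  π[v](ρ[v/z](R)) → 5
  (ρ[v/z](π[z](ρ[a/g](R))) ∪ π[v](ρ[v/z](R))) → 10
E2 subexpression sizes:
  R → 5
  ρ[a/g](R) → 5
  π[z](ρ[a/g](R)) → 5
  ρ[v/z](π[z](ρ[a/g](R))) → 5
  R → 5
  ρ[v/z](R) → 5
  π[v](ρ[v/z](R)) → 5
  (ρ[v/z](π[z](ρ[a/g](R))) − π[v](ρ[v/z](R))) → 0

E1 result:
v
r
r
r
r
s
s
s
s
t
t
E2 result:
v
(0 rows)
Witness: ('t',) appears 2× in E1 but 0× in E2.

no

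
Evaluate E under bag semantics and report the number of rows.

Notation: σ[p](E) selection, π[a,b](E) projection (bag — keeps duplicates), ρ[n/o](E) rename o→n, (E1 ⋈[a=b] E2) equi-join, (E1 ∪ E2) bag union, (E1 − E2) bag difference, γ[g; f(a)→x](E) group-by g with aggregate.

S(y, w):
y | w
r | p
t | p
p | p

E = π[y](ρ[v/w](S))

Row counts bottom-up:
  S → 3
  ρ[v/w](S) → 3
  π[y](ρ[v/w](S)) → 3

|E| = 3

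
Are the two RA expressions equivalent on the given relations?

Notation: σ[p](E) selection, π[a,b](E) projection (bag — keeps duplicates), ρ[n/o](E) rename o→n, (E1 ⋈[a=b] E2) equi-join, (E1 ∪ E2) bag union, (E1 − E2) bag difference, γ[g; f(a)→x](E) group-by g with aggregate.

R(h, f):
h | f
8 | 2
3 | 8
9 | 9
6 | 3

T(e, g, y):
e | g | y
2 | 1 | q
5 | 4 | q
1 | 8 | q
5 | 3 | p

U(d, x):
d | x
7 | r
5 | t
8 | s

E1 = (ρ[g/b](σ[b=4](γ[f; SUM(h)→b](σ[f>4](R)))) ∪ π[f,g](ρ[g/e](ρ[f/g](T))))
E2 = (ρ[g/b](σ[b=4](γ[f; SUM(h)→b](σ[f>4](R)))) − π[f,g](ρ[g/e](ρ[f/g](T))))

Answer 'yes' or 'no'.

E1 per-node cardinality:
  R → 4
  σ[f>4](R) → 2
  γ[f; SUM(h)→b](σ[f>4](R)) → 2
  σ[b=4](γ[f; SUM(h)→b](σ[f>4](R))) → 0
  ρ[g/b](σ[b=4](γ[f; SUM(h)→b](σ[f>4](R)))) → 0
  T → 4
  ρ[f/g](T) → 4
  ρ[g/e](ρ[f/g](T)) → 4
  π[f,g](ρ[g/e](ρ[f/g](T))) → 4
  (ρ[g/b](σ[b=4](γ[f; SUM(h)→b](σ[f>4](R)))) ∪ π[f,g](ρ[g/e](ρ[f/g](T)))) → 4
E2 per-node cardinality:
  R → 4
  σ[f>4](R) → 2
  γ[f; SUM(h)→b](σ[f>4](R)) → 2
  σ[b=4](γ[f; SUM(h)→b](σ[f>4](R))) → 0
  ρ[g/b](σ[b=4](γ[f; SUM(h)→b](σ[f>4](R)))) → 0
  T → 4
  ρ[f/g](T) → 4
  ρ[g/e](ρ[f/g](T)) → 4
  π[f,g](ρ[g/e](ρ[f/g](T))) → 4
  (ρ[g/b](σ[b=4](γ[f; SUM(h)→b](σ[f>4](R)))) − π[f,g](ρ[g/e](ρ[f/g](T)))) → 0

E1 result:
f | g
1 | 2
3 | 5
4 | 5
8 | 1
E2 result:
f | g
(0 rows)
Witness: (4, 5) appears 1× in E1 but 0× in E2.

no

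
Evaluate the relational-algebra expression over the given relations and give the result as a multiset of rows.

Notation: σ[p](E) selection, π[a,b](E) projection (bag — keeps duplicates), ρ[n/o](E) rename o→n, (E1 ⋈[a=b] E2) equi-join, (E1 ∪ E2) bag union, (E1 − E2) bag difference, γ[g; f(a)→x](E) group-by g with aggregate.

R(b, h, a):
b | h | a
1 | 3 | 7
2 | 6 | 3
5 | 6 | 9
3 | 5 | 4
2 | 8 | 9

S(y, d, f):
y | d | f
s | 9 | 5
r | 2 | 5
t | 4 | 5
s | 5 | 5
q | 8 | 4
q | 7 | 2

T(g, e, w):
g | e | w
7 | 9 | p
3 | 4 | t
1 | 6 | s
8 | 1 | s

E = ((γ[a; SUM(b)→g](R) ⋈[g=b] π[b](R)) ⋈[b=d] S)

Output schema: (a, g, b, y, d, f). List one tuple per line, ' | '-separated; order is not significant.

Row counts bottom-up:
  R → 5
  γ[a; SUM(b)→g](R) → 4
  R → 5
  π[b](R) → 5
  (γ[a; SUM(b)→g](R) ⋈[g=b] π[b](R)) → 4
  S → 6
  ((γ[a; SUM(b)→g](R) ⋈[g=b] π[b](R)) ⋈[b=d] S) → 2

== RESULT ==
a | g | b | y | d | f
3 | 2 | 2 | r | 2 | 5
3 | 2 | 2 | r | 2 | 5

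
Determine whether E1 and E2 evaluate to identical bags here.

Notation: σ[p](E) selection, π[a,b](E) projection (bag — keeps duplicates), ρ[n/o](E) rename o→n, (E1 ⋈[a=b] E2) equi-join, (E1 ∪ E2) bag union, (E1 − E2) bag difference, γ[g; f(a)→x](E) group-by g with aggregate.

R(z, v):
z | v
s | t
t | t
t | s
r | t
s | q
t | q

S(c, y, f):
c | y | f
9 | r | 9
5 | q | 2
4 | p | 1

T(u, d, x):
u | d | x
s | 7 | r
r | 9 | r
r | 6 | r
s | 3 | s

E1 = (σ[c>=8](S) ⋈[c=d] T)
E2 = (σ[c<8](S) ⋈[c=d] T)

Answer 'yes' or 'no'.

E1 stepwise |·|:
  S → 3
  σ[c>=8](S) → 1
  T → 4
  (σ[c>=8](S) ⋈[c=d] T) → 1
E2 stepwise |·|:
  S → 3
  σ[c<8](S) → 2
  T → 4
  (σ[c<8](S) ⋈[c=d] T) → 0

E1 result:
c | y | f | u | d | x
9 | r | 9 | r | 9 | r
E2 result:
c | y | f | u | d | x
(0 rows)
Witness: (9, 'r', 9, 'r', 9, 'r') appears 1× in E1 but 0× in E2.

no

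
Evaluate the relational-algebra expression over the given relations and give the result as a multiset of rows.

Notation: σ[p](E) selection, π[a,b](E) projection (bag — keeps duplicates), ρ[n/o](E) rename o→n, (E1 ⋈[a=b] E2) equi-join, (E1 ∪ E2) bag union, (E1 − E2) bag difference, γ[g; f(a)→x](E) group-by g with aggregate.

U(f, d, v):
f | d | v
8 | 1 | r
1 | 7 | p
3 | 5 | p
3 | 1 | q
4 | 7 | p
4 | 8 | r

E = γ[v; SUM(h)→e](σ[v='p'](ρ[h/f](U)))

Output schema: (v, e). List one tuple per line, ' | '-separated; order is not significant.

Row counts bottom-up:
  U → 6
  ρ[h/f](U) → 6
  σ[v='p'](ρ[h/f](U)) → 3
  γ[v; SUM(h)→e](σ[v='p'](ρ[h/f](U))) → 1

== RESULT ==
v | e
p | 8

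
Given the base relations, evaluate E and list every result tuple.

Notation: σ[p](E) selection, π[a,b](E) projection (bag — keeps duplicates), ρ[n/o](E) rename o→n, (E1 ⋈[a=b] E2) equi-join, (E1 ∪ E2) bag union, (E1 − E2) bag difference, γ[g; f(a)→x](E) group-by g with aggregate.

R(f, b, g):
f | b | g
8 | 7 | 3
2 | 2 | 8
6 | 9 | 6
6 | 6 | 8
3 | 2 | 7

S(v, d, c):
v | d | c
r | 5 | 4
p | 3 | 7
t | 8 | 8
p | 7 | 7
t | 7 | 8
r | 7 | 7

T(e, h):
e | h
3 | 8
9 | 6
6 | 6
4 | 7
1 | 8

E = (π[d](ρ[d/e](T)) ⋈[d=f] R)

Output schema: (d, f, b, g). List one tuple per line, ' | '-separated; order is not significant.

Per-node cardinality:
  T → 5
  ρ[d/e](T) → 5
  π[d](ρ[d/e](T)) → 5
  R → 5
  (π[d](ρ[d/e](T)) ⋈[d=f] R) → 3

== RESULT ==
d | f | b | g
3 | 3 | 2 | 7
6 | 6 | 6 | 8
6 | 6 | 9 | 6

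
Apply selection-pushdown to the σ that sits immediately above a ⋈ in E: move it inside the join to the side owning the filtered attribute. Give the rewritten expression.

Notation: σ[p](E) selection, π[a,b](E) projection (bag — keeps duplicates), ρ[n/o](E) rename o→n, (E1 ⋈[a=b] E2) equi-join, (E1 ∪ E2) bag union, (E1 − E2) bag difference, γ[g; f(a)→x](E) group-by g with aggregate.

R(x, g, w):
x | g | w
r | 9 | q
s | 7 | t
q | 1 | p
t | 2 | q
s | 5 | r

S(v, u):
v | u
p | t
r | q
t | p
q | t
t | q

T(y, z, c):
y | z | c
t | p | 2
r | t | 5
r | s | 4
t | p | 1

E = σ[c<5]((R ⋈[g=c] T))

σ filters on c, owned by the right side.
E' = (R ⋈[g=c] σ[c<5](T))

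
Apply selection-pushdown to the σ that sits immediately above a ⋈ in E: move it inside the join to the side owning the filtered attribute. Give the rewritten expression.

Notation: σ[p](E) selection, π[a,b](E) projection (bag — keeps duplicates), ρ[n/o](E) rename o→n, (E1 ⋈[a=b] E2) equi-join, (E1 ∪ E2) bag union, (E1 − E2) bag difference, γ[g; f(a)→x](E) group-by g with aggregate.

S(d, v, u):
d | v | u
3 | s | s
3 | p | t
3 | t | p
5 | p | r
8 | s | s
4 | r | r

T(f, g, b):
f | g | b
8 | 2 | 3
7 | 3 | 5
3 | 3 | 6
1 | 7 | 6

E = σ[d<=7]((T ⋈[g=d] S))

σ filters on d, owned by the right side.
E' = (T ⋈[g=d] σ[d<=7](S))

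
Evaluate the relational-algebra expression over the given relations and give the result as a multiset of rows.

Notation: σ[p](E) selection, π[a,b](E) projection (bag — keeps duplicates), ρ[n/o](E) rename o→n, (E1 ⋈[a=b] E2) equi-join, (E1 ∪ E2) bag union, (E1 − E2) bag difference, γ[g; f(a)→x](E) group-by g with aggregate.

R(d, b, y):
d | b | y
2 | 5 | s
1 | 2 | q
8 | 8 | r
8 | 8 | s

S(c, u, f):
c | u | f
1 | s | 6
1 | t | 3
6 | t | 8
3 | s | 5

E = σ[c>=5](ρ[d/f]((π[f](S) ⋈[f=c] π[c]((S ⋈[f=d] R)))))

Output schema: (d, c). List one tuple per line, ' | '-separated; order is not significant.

Per-node cardinality:
  S → 4
  π[f](S) → 4
  S → 4
  R → 4
  (S ⋈[f=d] R) → 2
  π[c]((S ⋈[f=d] R)) → 2
  (π[f](S) ⋈[f=c] π[c]((S ⋈[f=d] R))) → 2
  ρ[d/f]((π[f](S) ⋈[f=c] π[c]((S ⋈[f=d] R)))) → 2
  σ[c>=5](ρ[d/f]((π[f](S) ⋈[f=c] π[c]((S ⋈[f=d] R))))) → 2

== RESULT ==
d | c
6 | 6
6 | 6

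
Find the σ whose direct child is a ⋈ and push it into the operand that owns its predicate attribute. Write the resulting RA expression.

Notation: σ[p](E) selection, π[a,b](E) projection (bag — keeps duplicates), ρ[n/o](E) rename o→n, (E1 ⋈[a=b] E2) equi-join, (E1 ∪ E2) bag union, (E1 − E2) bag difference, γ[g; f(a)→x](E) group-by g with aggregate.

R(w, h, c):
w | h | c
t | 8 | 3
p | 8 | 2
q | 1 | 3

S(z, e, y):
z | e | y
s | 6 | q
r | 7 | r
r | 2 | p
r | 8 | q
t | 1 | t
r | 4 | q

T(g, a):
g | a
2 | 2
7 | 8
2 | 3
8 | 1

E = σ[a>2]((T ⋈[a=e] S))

σ filters on a, owned by the left side.
E' = (σ[a>2](T) ⋈[a=e] S)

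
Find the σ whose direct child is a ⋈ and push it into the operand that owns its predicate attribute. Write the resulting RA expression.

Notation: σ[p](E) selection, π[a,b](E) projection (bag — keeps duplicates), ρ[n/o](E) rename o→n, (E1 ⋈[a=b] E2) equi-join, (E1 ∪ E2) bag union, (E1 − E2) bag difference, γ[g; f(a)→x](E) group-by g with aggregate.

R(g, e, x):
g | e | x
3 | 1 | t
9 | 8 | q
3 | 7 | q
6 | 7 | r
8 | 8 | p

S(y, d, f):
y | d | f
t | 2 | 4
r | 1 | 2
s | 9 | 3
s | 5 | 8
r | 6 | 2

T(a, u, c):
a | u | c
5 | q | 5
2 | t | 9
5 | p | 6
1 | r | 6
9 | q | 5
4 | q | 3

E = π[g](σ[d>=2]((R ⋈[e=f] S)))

σ filters on d, owned by the right side.
E' = π[g]((R ⋈[e=f] σ[d>=2](S)))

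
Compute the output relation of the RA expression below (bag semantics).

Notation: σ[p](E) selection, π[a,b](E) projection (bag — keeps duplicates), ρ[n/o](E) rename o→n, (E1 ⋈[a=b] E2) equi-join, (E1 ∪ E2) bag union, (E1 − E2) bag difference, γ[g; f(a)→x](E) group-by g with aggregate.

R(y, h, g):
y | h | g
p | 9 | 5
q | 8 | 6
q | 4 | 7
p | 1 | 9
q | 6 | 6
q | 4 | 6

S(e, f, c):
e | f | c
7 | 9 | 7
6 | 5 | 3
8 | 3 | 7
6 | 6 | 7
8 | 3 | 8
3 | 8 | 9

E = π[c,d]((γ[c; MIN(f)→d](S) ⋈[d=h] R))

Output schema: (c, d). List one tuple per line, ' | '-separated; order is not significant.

Row counts bottom-up:
  S → 6
  γ[c; MIN(f)→d](S) → 4
  R → 6
  (γ[c; MIN(f)→d](S) ⋈[d=h] R) → 1
  π[c,d]((γ[c; MIN(f)→d](S) ⋈[d=h] R)) → 1

== RESULT ==
c | d
9 | 8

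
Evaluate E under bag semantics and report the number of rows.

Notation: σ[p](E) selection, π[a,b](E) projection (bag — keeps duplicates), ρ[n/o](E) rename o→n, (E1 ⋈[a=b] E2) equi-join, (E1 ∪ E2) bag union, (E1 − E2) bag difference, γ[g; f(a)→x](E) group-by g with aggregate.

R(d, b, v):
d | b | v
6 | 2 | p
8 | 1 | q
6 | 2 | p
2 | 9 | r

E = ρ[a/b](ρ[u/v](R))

Per-node cardinality:
  R → 4
  ρ[u/v](R) → 4
  ρ[a/b](ρ[u/v](R)) → 4

|E| = 4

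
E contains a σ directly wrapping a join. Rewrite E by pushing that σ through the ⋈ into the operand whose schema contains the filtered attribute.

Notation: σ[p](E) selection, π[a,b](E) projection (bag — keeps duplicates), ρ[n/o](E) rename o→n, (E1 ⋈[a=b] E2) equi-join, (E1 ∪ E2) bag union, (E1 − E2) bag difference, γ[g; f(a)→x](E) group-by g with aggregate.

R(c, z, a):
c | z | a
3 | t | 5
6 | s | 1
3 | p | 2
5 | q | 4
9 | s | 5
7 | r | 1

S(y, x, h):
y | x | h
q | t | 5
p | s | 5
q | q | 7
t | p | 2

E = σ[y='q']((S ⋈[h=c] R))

σ filters on y, owned by the left side.
E' = (σ[y='q'](S) ⋈[h=c] R)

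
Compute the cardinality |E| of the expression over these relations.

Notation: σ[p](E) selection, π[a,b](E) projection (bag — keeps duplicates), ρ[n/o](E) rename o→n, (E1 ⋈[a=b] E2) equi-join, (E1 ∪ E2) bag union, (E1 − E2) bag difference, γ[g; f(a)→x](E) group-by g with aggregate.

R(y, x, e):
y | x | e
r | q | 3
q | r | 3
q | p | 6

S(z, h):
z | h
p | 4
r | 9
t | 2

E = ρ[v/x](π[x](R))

Subexpression sizes:
  R → 3
  π[x](R) → 3
  ρ[v/x](π[x](R)) → 3

|E| = 3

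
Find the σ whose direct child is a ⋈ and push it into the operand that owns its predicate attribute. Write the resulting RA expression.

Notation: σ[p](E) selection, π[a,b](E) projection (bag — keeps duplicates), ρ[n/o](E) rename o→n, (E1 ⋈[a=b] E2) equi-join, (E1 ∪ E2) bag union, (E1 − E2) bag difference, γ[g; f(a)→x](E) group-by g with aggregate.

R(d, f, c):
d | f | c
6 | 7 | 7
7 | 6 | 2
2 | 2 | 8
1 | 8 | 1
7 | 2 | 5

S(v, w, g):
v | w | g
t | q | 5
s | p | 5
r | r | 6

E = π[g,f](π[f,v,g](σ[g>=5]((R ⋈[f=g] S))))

σ filters on g, owned by the right side.
E' = π[g,f](π[f,v,g]((R ⋈[f=g] σ[g>=5](S))))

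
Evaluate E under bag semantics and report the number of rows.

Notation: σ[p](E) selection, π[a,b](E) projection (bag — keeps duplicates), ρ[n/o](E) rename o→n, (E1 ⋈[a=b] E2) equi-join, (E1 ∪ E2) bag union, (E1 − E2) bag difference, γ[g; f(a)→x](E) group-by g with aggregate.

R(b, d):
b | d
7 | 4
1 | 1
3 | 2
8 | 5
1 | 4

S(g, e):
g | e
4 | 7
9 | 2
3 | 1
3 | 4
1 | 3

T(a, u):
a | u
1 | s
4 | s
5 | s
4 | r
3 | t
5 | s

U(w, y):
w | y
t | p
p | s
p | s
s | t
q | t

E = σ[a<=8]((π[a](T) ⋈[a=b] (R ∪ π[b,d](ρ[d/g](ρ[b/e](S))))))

Row counts bottom-up:
  T → 6
  π[a](T) → 6
  R → 5
  S → 5
  ρ[b/e](S) → 5
  ρ[d/g](ρ[b/e](S)) → 5
  π[b,d](ρ[d/g](ρ[b/e](S))) → 5
  (R ∪ π[b,d](ρ[d/g](ρ[b/e](S)))) → 10
  (π[a](T) ⋈[a=b] (R ∪ π[b,d](ρ[d/g](ρ[b/e](S))))) → 7
  σ[a<=8]((π[a](T) ⋈[a=b] (R ∪ π[b,d](ρ[d/g](ρ[b/e](S)))))) → 7

|E| = 7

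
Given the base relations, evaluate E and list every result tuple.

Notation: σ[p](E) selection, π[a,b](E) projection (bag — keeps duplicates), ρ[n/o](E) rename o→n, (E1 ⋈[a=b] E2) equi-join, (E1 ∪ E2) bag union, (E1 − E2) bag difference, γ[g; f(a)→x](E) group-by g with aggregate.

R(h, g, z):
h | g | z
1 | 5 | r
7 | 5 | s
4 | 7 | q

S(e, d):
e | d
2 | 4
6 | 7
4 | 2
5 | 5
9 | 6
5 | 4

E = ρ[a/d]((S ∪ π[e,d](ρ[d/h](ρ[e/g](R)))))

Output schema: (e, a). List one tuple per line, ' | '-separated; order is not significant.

Subexpression sizes:
  S → 6
  R → 3
  ρ[e/g](R) → 3
  ρ[d/h](ρ[e/g](R)) → 3
  π[e,d](ρ[d/h](ρ[e/g](R))) → 3
  (S ∪ π[e,d](ρ[d/h](ρ[e/g](R)))) → 9
  ρ[a/d]((S ∪ π[e,d](ρ[d/h](ρ[e/g](R))))) → 9

== RESULT ==
e | a
2 | 4
4 | 2
5 | 1
5 | 4
5 | 5
5 | 7
6 | 7
7 | 4
9 | 6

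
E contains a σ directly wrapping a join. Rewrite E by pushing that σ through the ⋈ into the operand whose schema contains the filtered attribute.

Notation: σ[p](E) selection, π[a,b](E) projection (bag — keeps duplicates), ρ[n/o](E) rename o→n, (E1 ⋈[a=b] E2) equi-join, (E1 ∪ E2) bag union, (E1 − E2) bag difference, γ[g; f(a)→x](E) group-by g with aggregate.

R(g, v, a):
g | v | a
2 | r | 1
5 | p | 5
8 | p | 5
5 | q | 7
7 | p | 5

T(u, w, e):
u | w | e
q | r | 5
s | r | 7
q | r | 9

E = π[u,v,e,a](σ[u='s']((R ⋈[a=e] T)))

σ filters on u, owned by the right side.
E' = π[u,v,e,a]((R ⋈[a=e] σ[u='s'](T)))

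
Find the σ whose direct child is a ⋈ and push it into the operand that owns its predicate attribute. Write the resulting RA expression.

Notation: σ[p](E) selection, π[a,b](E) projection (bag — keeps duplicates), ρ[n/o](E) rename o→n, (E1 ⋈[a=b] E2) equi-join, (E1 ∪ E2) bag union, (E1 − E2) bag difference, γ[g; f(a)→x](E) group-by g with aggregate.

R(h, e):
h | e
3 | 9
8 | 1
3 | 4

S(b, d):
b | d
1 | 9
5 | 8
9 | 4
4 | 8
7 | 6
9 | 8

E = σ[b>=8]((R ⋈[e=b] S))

σ filters on b, owned by the right side.
E' = (R ⋈[e=b] σ[b>=8](S))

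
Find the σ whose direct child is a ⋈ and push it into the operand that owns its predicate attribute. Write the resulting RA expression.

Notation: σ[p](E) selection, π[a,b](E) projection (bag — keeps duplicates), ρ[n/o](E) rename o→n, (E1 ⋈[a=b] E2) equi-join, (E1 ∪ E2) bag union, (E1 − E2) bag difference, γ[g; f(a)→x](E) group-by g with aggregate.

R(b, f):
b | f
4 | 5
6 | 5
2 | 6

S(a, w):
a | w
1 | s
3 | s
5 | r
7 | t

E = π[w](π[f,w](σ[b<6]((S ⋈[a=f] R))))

σ filters on b, owned by the right side.
E' = π[w](π[f,w]((S ⋈[a=f] σ[b<6](R))))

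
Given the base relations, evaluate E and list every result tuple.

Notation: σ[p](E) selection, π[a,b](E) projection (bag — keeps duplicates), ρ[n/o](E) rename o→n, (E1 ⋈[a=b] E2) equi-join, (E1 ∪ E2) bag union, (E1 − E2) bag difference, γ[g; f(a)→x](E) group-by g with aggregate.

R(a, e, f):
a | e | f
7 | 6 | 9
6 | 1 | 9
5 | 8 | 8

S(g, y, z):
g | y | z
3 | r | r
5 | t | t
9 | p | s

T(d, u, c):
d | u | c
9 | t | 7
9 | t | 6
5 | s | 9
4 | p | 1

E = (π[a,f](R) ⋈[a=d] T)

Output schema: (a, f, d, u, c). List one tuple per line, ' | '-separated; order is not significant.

Subexpression sizes:
  R → 3
  π[a,f](R) → 3
  T → 4
  (π[a,f](R) ⋈[a=d] T) → 1

== RESULT ==
a | f | d | u | c
5 | 8 | 5 | s | 9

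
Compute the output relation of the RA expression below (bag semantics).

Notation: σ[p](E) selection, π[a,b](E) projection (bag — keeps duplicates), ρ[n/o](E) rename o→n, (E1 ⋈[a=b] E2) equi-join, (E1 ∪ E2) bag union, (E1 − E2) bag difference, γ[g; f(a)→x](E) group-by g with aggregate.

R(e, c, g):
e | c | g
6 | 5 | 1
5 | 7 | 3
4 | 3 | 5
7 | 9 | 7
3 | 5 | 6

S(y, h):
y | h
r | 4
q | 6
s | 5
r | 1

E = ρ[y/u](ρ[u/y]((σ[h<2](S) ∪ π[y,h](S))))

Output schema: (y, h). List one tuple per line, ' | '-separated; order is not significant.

Stepwise |·|:
  S → 4
  σ[h<2](S) → 1
  S → 4
  π[y,h](S) → 4
  (σ[h<2](S) ∪ π[y,h](S)) → 5
  ρ[u/y]((σ[h<2](S) ∪ π[y,h](S))) → 5
  ρ[y/u](ρ[u/y]((σ[h<2](S) ∪ π[y,h](S)))) → 5

== RESULT ==
y | h
q | 6
r | 1
r | 1
r | 4
s | 5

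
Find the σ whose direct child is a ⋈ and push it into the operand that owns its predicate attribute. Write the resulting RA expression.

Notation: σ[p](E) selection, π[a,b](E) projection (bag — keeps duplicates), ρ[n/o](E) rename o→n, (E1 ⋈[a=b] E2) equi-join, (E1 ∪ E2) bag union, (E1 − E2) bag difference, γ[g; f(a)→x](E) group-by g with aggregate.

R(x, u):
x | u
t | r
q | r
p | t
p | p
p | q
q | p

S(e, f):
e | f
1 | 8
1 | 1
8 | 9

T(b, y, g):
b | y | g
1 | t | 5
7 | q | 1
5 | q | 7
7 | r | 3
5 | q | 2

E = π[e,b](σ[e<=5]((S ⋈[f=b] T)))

σ filters on e, owned by the left side.
E' = π[e,b]((σ[e<=5](S) ⋈[f=b] T))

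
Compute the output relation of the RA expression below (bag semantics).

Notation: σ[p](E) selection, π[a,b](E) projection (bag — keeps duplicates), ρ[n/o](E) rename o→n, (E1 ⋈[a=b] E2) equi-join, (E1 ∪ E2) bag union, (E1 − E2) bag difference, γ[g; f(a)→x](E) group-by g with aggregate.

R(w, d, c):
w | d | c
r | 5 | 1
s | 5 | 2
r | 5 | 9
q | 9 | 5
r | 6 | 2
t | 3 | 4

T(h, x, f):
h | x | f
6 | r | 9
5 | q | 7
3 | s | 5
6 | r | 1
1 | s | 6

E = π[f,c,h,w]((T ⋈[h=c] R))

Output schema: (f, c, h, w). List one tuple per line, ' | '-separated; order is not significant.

Subexpression sizes:
  T → 5
  R → 6
  (T ⋈[h=c] R) → 2
  π[f,c,h,w]((T ⋈[h=c] R)) → 2

== RESULT ==
f | c | h | w
6 | 1 | 1 | r
7 | 5 | 5 | q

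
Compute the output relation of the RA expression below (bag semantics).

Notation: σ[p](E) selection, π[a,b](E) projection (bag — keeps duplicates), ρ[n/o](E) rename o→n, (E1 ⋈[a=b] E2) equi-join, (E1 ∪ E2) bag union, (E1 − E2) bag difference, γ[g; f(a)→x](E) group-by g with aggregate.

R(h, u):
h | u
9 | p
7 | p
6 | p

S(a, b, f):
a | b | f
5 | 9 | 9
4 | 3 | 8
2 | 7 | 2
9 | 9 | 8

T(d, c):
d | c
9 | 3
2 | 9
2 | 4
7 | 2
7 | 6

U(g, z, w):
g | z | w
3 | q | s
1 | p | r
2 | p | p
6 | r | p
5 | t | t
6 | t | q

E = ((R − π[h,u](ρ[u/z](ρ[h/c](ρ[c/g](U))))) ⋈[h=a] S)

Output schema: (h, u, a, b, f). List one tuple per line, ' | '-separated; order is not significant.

Per-node cardinality:
  R → 3
  U → 6
  ρ[c/g](U) → 6
  ρ[h/c](ρ[c/g](U)) → 6
  ρ[u/z](ρ[h/c](ρ[c/g](U))) → 6
  π[h,u](ρ[u/z](ρ[h/c](ρ[c/g](U)))) → 6
  (R − π[h,u](ρ[u/z](ρ[h/c](ρ[c/g](U))))) → 3
  S → 4
  ((R − π[h,u](ρ[u/z](ρ[h/c](ρ[c/g](U))))) ⋈[h=a] S) → 1

== RESULT ==
h | u | a | b | f
9 | p | 9 | 9 | 8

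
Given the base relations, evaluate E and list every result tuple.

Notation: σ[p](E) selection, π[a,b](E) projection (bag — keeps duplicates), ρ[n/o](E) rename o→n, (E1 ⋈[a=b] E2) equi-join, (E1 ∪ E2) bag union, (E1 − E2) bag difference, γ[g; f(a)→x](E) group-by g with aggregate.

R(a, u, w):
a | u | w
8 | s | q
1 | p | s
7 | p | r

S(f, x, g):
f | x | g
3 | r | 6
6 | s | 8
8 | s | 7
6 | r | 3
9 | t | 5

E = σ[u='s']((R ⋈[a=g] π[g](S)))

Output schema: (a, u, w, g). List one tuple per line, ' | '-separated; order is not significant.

Row counts bottom-up:
  R → 3
  S → 5
  π[g](S) → 5
  (R ⋈[a=g] π[g](S)) → 2
  σ[u='s']((R ⋈[a=g] π[g](S))) → 1

== RESULT ==
a | u | w | g
8 | s | q | 8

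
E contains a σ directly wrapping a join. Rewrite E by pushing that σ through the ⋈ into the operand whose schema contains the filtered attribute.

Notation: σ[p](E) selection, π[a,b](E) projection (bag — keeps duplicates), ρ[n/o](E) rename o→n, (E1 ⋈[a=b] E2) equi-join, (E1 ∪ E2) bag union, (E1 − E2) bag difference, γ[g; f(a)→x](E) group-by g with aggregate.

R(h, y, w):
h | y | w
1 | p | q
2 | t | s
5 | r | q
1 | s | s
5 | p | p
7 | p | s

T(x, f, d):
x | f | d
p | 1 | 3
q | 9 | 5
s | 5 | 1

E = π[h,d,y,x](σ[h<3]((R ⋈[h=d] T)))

σ filters on h, owned by the left side.
E' = π[h,d,y,x]((σ[h<3](R) ⋈[h=d] T))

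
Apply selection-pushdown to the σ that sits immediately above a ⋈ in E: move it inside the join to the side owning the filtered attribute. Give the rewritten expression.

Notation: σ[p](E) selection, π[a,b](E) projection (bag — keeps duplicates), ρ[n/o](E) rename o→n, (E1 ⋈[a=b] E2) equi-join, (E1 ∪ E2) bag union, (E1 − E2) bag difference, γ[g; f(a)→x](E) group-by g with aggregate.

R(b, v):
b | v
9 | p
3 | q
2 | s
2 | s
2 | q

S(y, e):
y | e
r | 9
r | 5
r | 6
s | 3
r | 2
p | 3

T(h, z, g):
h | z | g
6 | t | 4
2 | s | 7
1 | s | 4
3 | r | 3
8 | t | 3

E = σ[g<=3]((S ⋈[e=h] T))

σ filters on g, owned by the right side.
E' = (S ⋈[e=h] σ[g<=3](T))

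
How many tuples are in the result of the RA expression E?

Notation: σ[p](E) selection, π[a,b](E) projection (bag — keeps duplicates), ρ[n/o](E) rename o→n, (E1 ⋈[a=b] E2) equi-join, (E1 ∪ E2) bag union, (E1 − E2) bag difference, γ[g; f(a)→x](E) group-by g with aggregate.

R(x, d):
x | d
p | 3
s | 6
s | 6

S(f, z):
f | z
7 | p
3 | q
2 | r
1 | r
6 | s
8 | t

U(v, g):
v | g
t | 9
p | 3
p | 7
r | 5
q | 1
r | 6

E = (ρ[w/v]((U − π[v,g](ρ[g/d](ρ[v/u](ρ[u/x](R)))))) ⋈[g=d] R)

Stepwise |·|:
  U → 6
  R → 3
  ρ[u/x](R) → 3
  ρ[v/u](ρ[u/x](R)) → 3
  ρ[g/d](ρ[v/u](ρ[u/x](R))) → 3
  π[v,g](ρ[g/d](ρ[v/u](ρ[u/x](R)))) → 3
  (U − π[v,g](ρ[g/d](ρ[v/u](ρ[u/x](R))))) → 5
  ρ[w/v]((U − π[v,g](ρ[g/d](ρ[v/u](ρ[u/x](R)))))) → 5
  R → 3
  (ρ[w/v]((U − π[v,g](ρ[g/d](ρ[v/u](ρ[u/x](R)))))) ⋈[g=d] R) → 2

|E| = 2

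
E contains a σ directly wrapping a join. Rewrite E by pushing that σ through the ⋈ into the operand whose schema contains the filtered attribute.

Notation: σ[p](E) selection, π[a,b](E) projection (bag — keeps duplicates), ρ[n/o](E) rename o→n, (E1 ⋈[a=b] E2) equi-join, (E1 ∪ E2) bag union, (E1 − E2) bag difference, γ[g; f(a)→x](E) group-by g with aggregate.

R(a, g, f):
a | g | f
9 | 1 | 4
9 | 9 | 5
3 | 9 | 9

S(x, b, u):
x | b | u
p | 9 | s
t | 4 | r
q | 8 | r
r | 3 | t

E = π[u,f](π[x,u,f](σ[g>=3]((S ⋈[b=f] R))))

σ filters on g, owned by the right side.
E' = π[u,f](π[x,u,f]((S ⋈[b=f] σ[g>=3](R))))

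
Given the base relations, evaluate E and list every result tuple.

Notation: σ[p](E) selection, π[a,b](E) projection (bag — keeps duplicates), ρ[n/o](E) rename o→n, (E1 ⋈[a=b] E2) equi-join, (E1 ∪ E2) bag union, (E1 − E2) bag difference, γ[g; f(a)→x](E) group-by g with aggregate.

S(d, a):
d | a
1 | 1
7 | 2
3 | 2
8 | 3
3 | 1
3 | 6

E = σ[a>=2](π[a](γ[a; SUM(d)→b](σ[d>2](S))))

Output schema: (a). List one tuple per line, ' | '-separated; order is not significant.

Per-node cardinality:
  S → 6
  σ[d>2](S) → 5
  γ[a; SUM(d)→b](σ[d>2](S)) → 4
  π[a](γ[a; SUM(d)→b](σ[d>2](S))) → 4
  σ[a>=2](π[a](γ[a; SUM(d)→b](σ[d>2](S)))) → 3

== RESULT ==
a
2
3
6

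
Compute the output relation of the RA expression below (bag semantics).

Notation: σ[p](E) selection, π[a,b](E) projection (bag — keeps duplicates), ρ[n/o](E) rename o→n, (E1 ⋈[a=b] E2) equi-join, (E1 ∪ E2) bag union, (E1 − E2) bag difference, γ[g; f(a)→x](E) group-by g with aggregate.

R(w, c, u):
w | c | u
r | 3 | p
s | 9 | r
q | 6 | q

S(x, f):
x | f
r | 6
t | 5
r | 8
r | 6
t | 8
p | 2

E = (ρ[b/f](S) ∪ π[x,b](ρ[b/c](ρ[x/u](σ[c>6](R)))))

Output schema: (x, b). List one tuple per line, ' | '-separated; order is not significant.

Stepwise |·|:
  S → 6
  ρ[b/f](S) → 6
  R → 3
  σ[c>6](R) → 1
  ρ[x/u](σ[c>6](R)) → 1
  ρ[b/c](ρ[x/u](σ[c>6](R))) → 1
  π[x,b](ρ[b/c](ρ[x/u](σ[c>6](R)))) → 1
  (ρ[b/f](S) ∪ π[x,b](ρ[b/c](ρ[x/u](σ[c>6](R))))) → 7

== RESULT ==
x | b
p | 2
r | 6
r | 6
r | 8
r | 9
t | 5
t | 8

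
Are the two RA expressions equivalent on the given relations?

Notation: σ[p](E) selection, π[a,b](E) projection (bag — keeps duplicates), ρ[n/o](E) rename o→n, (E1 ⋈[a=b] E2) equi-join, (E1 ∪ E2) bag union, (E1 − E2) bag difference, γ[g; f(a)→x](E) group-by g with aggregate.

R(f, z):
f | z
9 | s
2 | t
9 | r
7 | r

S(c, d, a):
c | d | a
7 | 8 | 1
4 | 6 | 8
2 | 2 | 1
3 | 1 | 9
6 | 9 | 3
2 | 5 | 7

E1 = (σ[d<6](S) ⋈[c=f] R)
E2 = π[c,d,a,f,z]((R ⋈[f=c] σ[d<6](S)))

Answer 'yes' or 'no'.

E1 stepwise |·|:
  S → 6
  σ[d<6](S) → 3
  R → 4
  (σ[d<6](S) ⋈[c=f] R) → 2
E2 stepwise |·|:
  R → 4
  S → 6
  σ[d<6](S) → 3
  (R ⋈[f=c] σ[d<6](S)) → 2
  π[c,d,a,f,z]((R ⋈[f=c] σ[d<6](S))) → 2

E1 and E2 produce the same multiset:
c | d | a | f | z
2 | 2 | 1 | 2 | t
2 | 5 | 7 | 2 | t

yes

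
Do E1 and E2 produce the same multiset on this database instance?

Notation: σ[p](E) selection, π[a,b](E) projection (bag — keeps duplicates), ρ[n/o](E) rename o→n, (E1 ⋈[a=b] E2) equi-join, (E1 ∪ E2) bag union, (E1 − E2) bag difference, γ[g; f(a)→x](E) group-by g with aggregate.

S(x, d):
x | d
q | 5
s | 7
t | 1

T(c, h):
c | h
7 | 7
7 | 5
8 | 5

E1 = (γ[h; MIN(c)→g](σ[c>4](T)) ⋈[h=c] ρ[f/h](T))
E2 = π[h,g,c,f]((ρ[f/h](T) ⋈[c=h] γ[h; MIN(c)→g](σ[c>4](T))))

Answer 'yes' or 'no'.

E1 row counts bottom-up:
  T → 3
  σ[c>4](T) → 3
  γ[h; MIN(c)→g](σ[c>4](T)) → 2
  T → 3
  ρ[f/h](T) → 3
  (γ[h; MIN(c)→g](σ[c>4](T)) ⋈[h=c] ρ[f/h](T)) → 2
E2 row counts bottom-up:
  T → 3
  ρ[f/h](T) → 3
  T → 3
  σ[c>4](T) → 3
  γ[h; MIN(c)→g](σ[c>4](T)) → 2
  (ρ[f/h](T) ⋈[c=h] γ[h; MIN(c)→g](σ[c>4](T))) → 2
  π[h,g,c,f]((ρ[f/h](T) ⋈[c=h] γ[h; MIN(c)→g](σ[c>4](T)))) → 2

E1 and E2 produce the same multiset:
h | g | c | f
7 | 7 | 7 | 5
7 | 7 | 7 | 7

yes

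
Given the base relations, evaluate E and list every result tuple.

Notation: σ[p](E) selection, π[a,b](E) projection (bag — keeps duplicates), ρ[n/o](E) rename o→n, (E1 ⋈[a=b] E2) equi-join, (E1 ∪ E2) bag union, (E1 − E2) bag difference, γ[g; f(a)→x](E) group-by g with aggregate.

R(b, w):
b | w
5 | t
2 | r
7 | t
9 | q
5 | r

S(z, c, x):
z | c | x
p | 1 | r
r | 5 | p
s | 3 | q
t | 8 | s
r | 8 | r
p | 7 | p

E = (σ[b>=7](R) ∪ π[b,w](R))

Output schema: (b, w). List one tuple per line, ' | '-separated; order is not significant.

Per-node cardinality:
  R → 5
  σ[b>=7](R) → 2
  R → 5
  π[b,w](R) → 5
  (σ[b>=7](R) ∪ π[b,w](R)) → 7

== RESULT ==
b | w
2 | r
5 | r
5 | t
7 | t
7 | t
9 | q
9 | q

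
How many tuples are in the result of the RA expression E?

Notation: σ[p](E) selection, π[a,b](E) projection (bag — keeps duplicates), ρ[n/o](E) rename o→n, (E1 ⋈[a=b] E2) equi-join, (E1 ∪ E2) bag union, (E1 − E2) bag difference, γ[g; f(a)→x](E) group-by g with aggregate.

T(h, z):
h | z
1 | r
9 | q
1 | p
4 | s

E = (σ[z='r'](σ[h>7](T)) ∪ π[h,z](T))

Per-node cardinality:
  T → 4
  σ[h>7](T) → 1
  σ[z='r'](σ[h>7](T)) → 0
  T → 4
  π[h,z](T) → 4
  (σ[z='r'](σ[h>7](T)) ∪ π[h,z](T)) → 4

|E| = 4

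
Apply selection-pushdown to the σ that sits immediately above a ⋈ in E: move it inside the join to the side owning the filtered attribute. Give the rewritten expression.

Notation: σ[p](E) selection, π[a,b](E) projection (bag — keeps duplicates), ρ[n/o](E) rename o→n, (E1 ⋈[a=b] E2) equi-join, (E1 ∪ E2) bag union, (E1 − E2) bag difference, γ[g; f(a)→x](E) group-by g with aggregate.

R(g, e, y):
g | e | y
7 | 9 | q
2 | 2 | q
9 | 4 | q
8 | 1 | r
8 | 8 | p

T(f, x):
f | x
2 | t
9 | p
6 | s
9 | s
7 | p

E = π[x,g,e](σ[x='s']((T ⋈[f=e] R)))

σ filters on x, owned by the left side.
E' = π[x,g,e]((σ[x='s'](T) ⋈[f=e] R))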